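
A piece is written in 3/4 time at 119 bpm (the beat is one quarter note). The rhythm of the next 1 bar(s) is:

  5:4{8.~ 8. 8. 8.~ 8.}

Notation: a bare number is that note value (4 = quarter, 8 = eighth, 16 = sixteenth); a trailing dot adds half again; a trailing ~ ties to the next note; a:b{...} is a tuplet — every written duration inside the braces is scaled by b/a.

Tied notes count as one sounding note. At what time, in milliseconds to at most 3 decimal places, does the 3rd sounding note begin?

1. 0.0ms @ 0 + 605.042ms (6/5)
2. 605.042ms @ 6/5 + 302.521ms (3/5)
3. 907.563ms @ 9/5 + 605.042ms (6/5)

note 3 onset = 9/5b = 907.563ms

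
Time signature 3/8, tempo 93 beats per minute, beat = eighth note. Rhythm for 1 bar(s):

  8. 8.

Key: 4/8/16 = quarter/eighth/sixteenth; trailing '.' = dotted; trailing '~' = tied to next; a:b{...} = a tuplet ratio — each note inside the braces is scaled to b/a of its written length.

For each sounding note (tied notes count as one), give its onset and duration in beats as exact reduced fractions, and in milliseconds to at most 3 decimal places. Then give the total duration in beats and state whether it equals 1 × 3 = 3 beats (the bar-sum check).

1) 0.0ms=0b +967.742ms=3/2b
2) 967.742ms=3/2b +967.742ms=3/2b
Σ=3b of 3 (93bpm 3/8) — PASS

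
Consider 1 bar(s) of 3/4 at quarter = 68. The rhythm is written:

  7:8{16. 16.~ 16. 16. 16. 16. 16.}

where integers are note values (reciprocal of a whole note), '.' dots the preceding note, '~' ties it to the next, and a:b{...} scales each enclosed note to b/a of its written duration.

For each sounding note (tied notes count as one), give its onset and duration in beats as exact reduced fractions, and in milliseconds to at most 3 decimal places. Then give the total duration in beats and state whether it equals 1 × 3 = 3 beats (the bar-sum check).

1) 0.0ms=0b +378.151ms=3/7b
2) 378.151ms=3/7b +756.303ms=6/7b
3) 1134.454ms=9/7b +378.151ms=3/7b
4) 1512.605ms=12/7b +378.151ms=3/7b
5) 1890.756ms=15/7b +378.151ms=3/7b
6) 2268.908ms=18/7b +378.151ms=3/7b
Σ=3b of 3 (68bpm 3/4) — PASS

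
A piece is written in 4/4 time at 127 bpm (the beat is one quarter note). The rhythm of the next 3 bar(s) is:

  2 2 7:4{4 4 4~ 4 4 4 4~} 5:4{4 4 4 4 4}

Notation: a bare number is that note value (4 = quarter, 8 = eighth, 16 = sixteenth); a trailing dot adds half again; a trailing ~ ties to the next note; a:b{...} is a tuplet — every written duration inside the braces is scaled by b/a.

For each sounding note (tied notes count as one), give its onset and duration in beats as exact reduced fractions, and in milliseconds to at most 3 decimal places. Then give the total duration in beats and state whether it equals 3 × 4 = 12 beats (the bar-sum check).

1) 0.0ms=0b +944.882ms=2b
2) 944.882ms=2b +944.882ms=2b
3) 1889.764ms=4b +269.966ms=4/7b
4) 2159.73ms=32/7b +269.966ms=4/7b
5) 2429.696ms=36/7b +539.933ms=8/7b
6) 2969.629ms=44/7b +269.966ms=4/7b
7) 3239.595ms=48/7b +269.966ms=4/7b
8) 3509.561ms=52/7b +647.919ms=48/35b
9) 4157.48ms=44/5b +377.953ms=4/5b
10) 4535.433ms=48/5b +377.953ms=4/5b
11) 4913.386ms=52/5b +377.953ms=4/5b
12) 5291.339ms=56/5b +377.953ms=4/5b
Σ=12b of 12 (127bpm 4/4) — PASS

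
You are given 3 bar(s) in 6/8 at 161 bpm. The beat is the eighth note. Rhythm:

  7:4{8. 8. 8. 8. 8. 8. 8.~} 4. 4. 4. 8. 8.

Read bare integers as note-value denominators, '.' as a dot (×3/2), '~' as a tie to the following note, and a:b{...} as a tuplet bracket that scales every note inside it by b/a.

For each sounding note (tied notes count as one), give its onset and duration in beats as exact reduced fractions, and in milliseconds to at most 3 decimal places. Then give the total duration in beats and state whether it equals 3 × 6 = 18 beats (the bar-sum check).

1) 0.0ms=0b +319.432ms=6/7b
2) 319.432ms=6/7b +319.432ms=6/7b
3) 638.864ms=12/7b +319.432ms=6/7b
4) 958.296ms=18/7b +319.432ms=6/7b
5) 1277.728ms=24/7b +319.432ms=6/7b
6) 1597.161ms=30/7b +319.432ms=6/7b
7) 1916.593ms=36/7b +1437.445ms=27/7b
8) 3354.037ms=9b +1118.012ms=3b
9) 4472.05ms=12b +1118.012ms=3b
10) 5590.062ms=15b +559.006ms=3/2b
11) 6149.068ms=33/2b +559.006ms=3/2b
Σ=18b of 18 (161bpm 6/8) — PASS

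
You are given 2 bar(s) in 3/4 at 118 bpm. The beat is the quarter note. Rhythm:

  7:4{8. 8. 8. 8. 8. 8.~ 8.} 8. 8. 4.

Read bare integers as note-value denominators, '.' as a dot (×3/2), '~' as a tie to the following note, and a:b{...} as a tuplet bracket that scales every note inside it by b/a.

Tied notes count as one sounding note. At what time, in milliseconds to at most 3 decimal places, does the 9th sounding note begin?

1. 0.0ms @ 0 + 217.918ms (3/7)
2. 217.918ms @ 3/7 + 217.918ms (3/7)
3. 435.835ms @ 6/7 + 217.918ms (3/7)
4. 653.753ms @ 9/7 + 217.918ms (3/7)
5. 871.671ms @ 12/7 + 217.918ms (3/7)
6. 1089.588ms @ 15/7 + 435.835ms (6/7)
7. 1525.424ms @ 3 + 381.356ms (3/4)
8. 1906.78ms @ 15/4 + 381.356ms (3/4)
9. 2288.136ms @ 9/2 + 762.712ms (3/2)

note 9 onset = 9/2b = 2288.136ms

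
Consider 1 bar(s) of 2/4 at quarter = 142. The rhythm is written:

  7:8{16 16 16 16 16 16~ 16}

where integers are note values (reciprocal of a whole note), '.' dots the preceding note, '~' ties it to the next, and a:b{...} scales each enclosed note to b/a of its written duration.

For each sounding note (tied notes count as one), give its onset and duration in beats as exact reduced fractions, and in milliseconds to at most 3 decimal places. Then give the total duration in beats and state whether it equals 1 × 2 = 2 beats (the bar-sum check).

1) 0.0ms=0b +120.724ms=2/7b
2) 120.724ms=2/7b +120.724ms=2/7b
3) 241.449ms=4/7b +120.724ms=2/7b
4) 362.173ms=6/7b +120.724ms=2/7b
5) 482.897ms=8/7b +120.724ms=2/7b
6) 603.622ms=10/7b +241.449ms=4/7b
Σ=2b of 2 (142bpm 2/4) — PASS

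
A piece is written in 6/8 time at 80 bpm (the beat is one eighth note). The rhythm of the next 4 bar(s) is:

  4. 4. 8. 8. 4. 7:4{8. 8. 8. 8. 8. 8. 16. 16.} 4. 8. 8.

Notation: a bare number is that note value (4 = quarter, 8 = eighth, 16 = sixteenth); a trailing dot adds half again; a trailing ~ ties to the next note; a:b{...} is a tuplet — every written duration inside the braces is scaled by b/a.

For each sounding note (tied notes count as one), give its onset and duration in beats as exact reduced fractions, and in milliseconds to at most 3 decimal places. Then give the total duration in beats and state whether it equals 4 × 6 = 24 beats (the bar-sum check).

1) 0.0ms=0b +2250.0ms=3b
2) 2250.0ms=3b +2250.0ms=3b
3) 4500.0ms=6b +1125.0ms=3/2b
4) 5625.0ms=15/2b +1125.0ms=3/2b
5) 6750.0ms=9b +2250.0ms=3b
6) 9000.0ms=12b +642.857ms=6/7b
7) 9642.857ms=90/7b +642.857ms=6/7b
8) 10285.714ms=96/7b +642.857ms=6/7b
9) 10928.571ms=102/7b +642.857ms=6/7b
10) 11571.429ms=108/7b +642.857ms=6/7b
11) 12214.286ms=114/7b +642.857ms=6/7b
12) 12857.143ms=120/7b +321.429ms=3/7b
13) 13178.571ms=123/7b +321.429ms=3/7b
14) 13500.0ms=18b +2250.0ms=3b
15) 15750.0ms=21b +1125.0ms=3/2b
16) 16875.0ms=45/2b +1125.0ms=3/2b
Σ=24b of 24 (80bpm 6/8) — PASS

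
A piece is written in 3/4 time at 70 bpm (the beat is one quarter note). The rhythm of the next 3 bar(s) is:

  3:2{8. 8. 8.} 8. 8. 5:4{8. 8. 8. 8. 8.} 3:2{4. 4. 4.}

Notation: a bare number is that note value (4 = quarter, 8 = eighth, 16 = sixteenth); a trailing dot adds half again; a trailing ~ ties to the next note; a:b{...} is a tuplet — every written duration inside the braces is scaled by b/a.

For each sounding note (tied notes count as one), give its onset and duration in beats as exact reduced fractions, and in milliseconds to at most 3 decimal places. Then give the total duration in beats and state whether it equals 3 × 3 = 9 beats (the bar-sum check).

1) 0.0ms=0b +428.571ms=1/2b
2) 428.571ms=1/2b +428.571ms=1/2b
3) 857.143ms=1b +428.571ms=1/2b
4) 1285.714ms=3/2b +642.857ms=3/4b
5) 1928.571ms=9/4b +642.857ms=3/4b
6) 2571.429ms=3b +514.286ms=3/5b
7) 3085.714ms=18/5b +514.286ms=3/5b
8) 3600.0ms=21/5b +514.286ms=3/5b
9) 4114.286ms=24/5b +514.286ms=3/5b
10) 4628.571ms=27/5b +514.286ms=3/5b
11) 5142.857ms=6b +857.143ms=1b
12) 6000.0ms=7b +857.143ms=1b
13) 6857.143ms=8b +857.143ms=1b
Σ=9b of 9 (70bpm 3/4) — PASS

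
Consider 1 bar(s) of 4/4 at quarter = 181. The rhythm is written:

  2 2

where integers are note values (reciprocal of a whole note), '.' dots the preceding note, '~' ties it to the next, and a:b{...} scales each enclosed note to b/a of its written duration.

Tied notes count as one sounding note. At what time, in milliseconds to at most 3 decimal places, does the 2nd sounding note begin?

1. 0.0ms @ 0 + 662.983ms (2)
2. 662.983ms @ 2 + 662.983ms (2)

note 2 onset = 2b = 662.983ms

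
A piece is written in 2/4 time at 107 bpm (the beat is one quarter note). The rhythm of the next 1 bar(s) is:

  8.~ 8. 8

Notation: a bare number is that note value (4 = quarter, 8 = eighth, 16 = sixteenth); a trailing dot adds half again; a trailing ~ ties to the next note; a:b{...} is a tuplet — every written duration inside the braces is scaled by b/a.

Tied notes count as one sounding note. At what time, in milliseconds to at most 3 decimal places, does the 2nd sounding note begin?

1. 0.0ms @ 0 + 841.121ms (3/2)
2. 841.121ms @ 3/2 + 280.374ms (1/2)

note 2 onset = 3/2b = 841.121ms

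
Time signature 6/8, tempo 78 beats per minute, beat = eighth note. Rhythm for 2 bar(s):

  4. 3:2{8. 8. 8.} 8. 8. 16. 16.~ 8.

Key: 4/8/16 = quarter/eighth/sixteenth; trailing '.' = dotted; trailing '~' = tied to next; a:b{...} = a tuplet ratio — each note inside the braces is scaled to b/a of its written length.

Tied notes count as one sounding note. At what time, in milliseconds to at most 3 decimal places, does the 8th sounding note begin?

1. 0.0ms @ 0 + 2307.692ms (3)
2. 2307.692ms @ 3 + 769.231ms (1)
3. 3076.923ms @ 4 + 769.231ms (1)
4. 3846.154ms @ 5 + 769.231ms (1)
5. 4615.385ms @ 6 + 1153.846ms (3/2)
6. 5769.231ms @ 15/2 + 1153.846ms (3/2)
7. 6923.077ms @ 9 + 576.923ms (3/4)
8. 7500.0ms @ 39/4 + 1730.769ms (9/4)

note 8 onset = 39/4b = 7500.0ms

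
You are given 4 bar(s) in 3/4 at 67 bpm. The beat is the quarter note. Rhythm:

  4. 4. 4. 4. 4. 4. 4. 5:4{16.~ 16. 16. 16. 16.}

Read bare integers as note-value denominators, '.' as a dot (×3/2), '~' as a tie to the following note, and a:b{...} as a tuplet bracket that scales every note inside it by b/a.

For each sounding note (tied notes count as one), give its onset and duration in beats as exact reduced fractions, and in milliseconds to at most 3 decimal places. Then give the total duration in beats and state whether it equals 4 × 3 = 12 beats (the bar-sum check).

1) 0.0ms=0b +1343.284ms=3/2b
2) 1343.284ms=3/2b +1343.284ms=3/2b
3) 2686.567ms=3b +1343.284ms=3/2b
4) 4029.851ms=9/2b +1343.284ms=3/2b
5) 5373.134ms=6b +1343.284ms=3/2b
6) 6716.418ms=15/2b +1343.284ms=3/2b
7) 8059.701ms=9b +1343.284ms=3/2b
8) 9402.985ms=21/2b +537.313ms=3/5b
9) 9940.299ms=111/10b +268.657ms=3/10b
10) 10208.955ms=57/5b +268.657ms=3/10b
11) 10477.612ms=117/10b +268.657ms=3/10b
Σ=12b of 12 (67bpm 3/4) — PASS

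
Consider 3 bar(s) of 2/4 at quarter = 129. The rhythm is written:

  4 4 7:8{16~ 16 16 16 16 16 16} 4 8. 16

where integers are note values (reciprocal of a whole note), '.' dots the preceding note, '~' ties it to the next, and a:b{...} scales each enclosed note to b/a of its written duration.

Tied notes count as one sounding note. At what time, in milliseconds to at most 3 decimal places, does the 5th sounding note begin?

1. 0.0ms @ 0 + 465.116ms (1)
2. 465.116ms @ 1 + 465.116ms (1)
3. 930.233ms @ 2 + 265.781ms (4/7)
4. 1196.013ms @ 18/7 + 132.89ms (2/7)
5. 1328.904ms @ 20/7 + 132.89ms (2/7)
6. 1461.794ms @ 22/7 + 132.89ms (2/7)
7. 1594.684ms @ 24/7 + 132.89ms (2/7)
8. 1727.575ms @ 26/7 + 132.89ms (2/7)
9. 1860.465ms @ 4 + 465.116ms (1)
10. 2325.581ms @ 5 + 348.837ms (3/4)
11. 2674.419ms @ 23/4 + 116.279ms (1/4)

note 5 onset = 20/7b = 1328.904ms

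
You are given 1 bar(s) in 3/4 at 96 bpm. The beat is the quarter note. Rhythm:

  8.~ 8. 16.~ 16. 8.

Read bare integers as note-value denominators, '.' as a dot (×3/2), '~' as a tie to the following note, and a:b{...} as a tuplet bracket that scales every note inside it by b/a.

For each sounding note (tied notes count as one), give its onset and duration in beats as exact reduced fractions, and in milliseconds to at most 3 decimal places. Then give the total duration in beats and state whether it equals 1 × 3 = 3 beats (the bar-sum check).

1) 0.0ms=0b +937.5ms=3/2b
2) 937.5ms=3/2b +468.75ms=3/4b
3) 1406.25ms=9/4b +468.75ms=3/4b
Σ=3b of 3 (96bpm 3/4) — PASS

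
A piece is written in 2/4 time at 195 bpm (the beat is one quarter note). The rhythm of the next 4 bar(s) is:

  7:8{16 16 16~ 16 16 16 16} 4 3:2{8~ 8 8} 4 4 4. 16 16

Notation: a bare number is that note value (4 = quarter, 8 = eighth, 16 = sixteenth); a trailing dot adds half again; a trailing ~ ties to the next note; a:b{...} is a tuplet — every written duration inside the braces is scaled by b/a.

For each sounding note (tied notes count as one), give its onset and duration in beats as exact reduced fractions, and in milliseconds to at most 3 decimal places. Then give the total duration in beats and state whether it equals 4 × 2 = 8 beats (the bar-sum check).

1) 0.0ms=0b +87.912ms=2/7b
2) 87.912ms=2/7b +87.912ms=2/7b
3) 175.824ms=4/7b +175.824ms=4/7b
4) 351.648ms=8/7b +87.912ms=2/7b
5) 439.56ms=10/7b +87.912ms=2/7b
6) 527.473ms=12/7b +87.912ms=2/7b
7) 615.385ms=2b +307.692ms=1b
8) 923.077ms=3b +205.128ms=2/3b
9) 1128.205ms=11/3b +102.564ms=1/3b
10) 1230.769ms=4b +307.692ms=1b
11) 1538.462ms=5b +307.692ms=1b
12) 1846.154ms=6b +461.538ms=3/2b
13) 2307.692ms=15/2b +76.923ms=1/4b
14) 2384.615ms=31/4b +76.923ms=1/4b
Σ=8b of 8 (195bpm 2/4) — PASS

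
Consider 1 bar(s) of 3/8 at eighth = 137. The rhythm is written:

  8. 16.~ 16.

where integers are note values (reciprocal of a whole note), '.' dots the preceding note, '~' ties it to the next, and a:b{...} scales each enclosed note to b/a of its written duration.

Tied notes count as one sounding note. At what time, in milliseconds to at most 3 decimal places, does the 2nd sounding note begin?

note 2 onset = 3/2b = 656.934ms

1. 0.0ms @ 0 + 656.934ms (3/2)
2. 656.934ms @ 3/2 + 656.934ms (3/2)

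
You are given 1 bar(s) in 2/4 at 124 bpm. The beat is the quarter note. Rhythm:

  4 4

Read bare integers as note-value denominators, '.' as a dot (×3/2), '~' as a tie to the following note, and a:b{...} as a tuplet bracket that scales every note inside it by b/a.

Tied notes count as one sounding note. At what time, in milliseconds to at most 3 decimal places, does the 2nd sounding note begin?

note 2 onset = 1b = 483.871ms

1. 0.0ms @ 0 + 483.871ms (1)
2. 483.871ms @ 1 + 483.871ms (1)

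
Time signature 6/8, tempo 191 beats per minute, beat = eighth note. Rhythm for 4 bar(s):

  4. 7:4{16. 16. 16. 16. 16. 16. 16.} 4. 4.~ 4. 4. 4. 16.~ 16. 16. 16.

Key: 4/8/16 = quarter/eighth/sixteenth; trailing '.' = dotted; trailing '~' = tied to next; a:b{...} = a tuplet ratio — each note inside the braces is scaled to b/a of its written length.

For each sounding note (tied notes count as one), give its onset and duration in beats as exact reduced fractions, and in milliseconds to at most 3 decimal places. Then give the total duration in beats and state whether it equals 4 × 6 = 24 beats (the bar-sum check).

1) 0.0ms=0b +942.408ms=3b
2) 942.408ms=3b +134.63ms=3/7b
3) 1077.038ms=24/7b +134.63ms=3/7b
4) 1211.668ms=27/7b +134.63ms=3/7b
5) 1346.298ms=30/7b +134.63ms=3/7b
6) 1480.927ms=33/7b +134.63ms=3/7b
7) 1615.557ms=36/7b +134.63ms=3/7b
8) 1750.187ms=39/7b +134.63ms=3/7b
9) 1884.817ms=6b +942.408ms=3b
10) 2827.225ms=9b +1884.817ms=6b
11) 4712.042ms=15b +942.408ms=3b
12) 5654.45ms=18b +942.408ms=3b
13) 6596.859ms=21b +471.204ms=3/2b
14) 7068.063ms=45/2b +235.602ms=3/4b
15) 7303.665ms=93/4b +235.602ms=3/4b
Σ=24b of 24 (191bpm 6/8) — PASS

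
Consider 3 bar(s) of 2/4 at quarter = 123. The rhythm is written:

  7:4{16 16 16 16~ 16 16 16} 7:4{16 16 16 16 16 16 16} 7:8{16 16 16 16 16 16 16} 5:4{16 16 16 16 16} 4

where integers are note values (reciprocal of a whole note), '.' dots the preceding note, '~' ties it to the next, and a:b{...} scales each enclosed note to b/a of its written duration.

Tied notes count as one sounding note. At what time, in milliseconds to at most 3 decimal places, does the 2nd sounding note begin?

1. 0.0ms @ 0 + 69.686ms (1/7)
2. 69.686ms @ 1/7 + 69.686ms (1/7)
3. 139.373ms @ 2/7 + 69.686ms (1/7)
4. 209.059ms @ 3/7 + 139.373ms (2/7)
5. 348.432ms @ 5/7 + 69.686ms (1/7)
6. 418.118ms @ 6/7 + 69.686ms (1/7)
7. 487.805ms @ 1 + 69.686ms (1/7)
8. 557.491ms @ 8/7 + 69.686ms (1/7)
9. 627.178ms @ 9/7 + 69.686ms (1/7)
10. 696.864ms @ 10/7 + 69.686ms (1/7)
11. 766.551ms @ 11/7 + 69.686ms (1/7)
12. 836.237ms @ 12/7 + 69.686ms (1/7)
13. 905.923ms @ 13/7 + 69.686ms (1/7)
14. 975.61ms @ 2 + 139.373ms (2/7)
15. 1114.983ms @ 16/7 + 139.373ms (2/7)
16. 1254.355ms @ 18/7 + 139.373ms (2/7)
17. 1393.728ms @ 20/7 + 139.373ms (2/7)
18. 1533.101ms @ 22/7 + 139.373ms (2/7)
19. 1672.474ms @ 24/7 + 139.373ms (2/7)
20. 1811.847ms @ 26/7 + 139.373ms (2/7)
21. 1951.22ms @ 4 + 97.561ms (1/5)
22. 2048.78ms @ 21/5 + 97.561ms (1/5)
23. 2146.341ms @ 22/5 + 97.561ms (1/5)
24. 2243.902ms @ 23/5 + 97.561ms (1/5)
25. 2341.463ms @ 24/5 + 97.561ms (1/5)
26. 2439.024ms @ 5 + 487.805ms (1)

note 2 onset = 1/7b = 69.686ms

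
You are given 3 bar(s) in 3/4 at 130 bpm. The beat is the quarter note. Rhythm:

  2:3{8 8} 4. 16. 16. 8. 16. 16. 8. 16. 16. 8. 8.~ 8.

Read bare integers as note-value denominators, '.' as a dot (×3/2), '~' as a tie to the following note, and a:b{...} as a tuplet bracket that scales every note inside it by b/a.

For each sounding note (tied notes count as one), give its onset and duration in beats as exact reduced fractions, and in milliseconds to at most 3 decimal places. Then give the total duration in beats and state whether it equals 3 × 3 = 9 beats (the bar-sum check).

1) 0.0ms=0b +346.154ms=3/4b
2) 346.154ms=3/4b +346.154ms=3/4b
3) 692.308ms=3/2b +692.308ms=3/2b
4) 1384.615ms=3b +173.077ms=3/8b
5) 1557.692ms=27/8b +173.077ms=3/8b
6) 1730.769ms=15/4b +346.154ms=3/4b
7) 2076.923ms=9/2b +173.077ms=3/8b
8) 2250.0ms=39/8b +173.077ms=3/8b
9) 2423.077ms=21/4b +346.154ms=3/4b
10) 2769.231ms=6b +173.077ms=3/8b
11) 2942.308ms=51/8b +173.077ms=3/8b
12) 3115.385ms=27/4b +346.154ms=3/4b
13) 3461.538ms=15/2b +692.308ms=3/2b
Σ=9b of 9 (130bpm 3/4) — PASS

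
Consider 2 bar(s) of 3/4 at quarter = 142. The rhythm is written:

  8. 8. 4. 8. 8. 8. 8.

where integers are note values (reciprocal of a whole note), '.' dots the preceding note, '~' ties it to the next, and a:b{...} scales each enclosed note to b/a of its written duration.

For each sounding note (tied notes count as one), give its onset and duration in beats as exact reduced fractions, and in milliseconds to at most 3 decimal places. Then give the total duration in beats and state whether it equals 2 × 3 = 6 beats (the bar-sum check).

1) 0.0ms=0b +316.901ms=3/4b
2) 316.901ms=3/4b +316.901ms=3/4b
3) 633.803ms=3/2b +633.803ms=3/2b
4) 1267.606ms=3b +316.901ms=3/4b
5) 1584.507ms=15/4b +316.901ms=3/4b
6) 1901.408ms=9/2b +316.901ms=3/4b
7) 2218.31ms=21/4b +316.901ms=3/4b
Σ=6b of 6 (142bpm 3/4) — PASS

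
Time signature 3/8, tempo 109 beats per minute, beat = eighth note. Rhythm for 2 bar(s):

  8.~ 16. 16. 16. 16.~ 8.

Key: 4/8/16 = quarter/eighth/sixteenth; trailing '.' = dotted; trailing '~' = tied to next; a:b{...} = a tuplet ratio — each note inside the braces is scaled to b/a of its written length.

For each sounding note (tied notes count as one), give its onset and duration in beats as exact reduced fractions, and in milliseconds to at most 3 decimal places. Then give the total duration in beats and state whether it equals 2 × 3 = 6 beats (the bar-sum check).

1) 0.0ms=0b +1238.532ms=9/4b
2) 1238.532ms=9/4b +412.844ms=3/4b
3) 1651.376ms=3b +412.844ms=3/4b
4) 2064.22ms=15/4b +1238.532ms=9/4b
Σ=6b of 6 (109bpm 3/8) — PASS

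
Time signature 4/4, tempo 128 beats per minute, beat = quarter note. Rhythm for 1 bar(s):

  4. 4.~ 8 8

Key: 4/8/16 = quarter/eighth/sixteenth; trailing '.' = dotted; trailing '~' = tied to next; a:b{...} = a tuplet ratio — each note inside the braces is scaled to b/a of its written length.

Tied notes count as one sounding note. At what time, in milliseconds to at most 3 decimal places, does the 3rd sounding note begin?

note 3 onset = 7/2b = 1640.625ms

1. 0.0ms @ 0 + 703.125ms (3/2)
2. 703.125ms @ 3/2 + 937.5ms (2)
3. 1640.625ms @ 7/2 + 234.375ms (1/2)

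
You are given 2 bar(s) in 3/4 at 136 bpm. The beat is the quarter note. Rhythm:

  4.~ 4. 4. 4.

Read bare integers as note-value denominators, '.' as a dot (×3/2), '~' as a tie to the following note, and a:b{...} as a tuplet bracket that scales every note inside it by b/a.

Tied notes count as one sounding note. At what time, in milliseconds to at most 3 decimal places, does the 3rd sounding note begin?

1. 0.0ms @ 0 + 1323.529ms (3)
2. 1323.529ms @ 3 + 661.765ms (3/2)
3. 1985.294ms @ 9/2 + 661.765ms (3/2)

note 3 onset = 9/2b = 1985.294ms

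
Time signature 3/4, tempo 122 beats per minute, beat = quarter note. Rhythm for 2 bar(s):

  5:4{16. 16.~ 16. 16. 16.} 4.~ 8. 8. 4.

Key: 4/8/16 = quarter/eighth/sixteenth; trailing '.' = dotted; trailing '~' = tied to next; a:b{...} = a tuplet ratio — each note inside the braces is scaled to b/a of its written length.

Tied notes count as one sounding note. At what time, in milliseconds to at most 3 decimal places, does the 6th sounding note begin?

note 6 onset = 15/4b = 1844.262ms

1. 0.0ms @ 0 + 147.541ms (3/10)
2. 147.541ms @ 3/10 + 295.082ms (3/5)
3. 442.623ms @ 9/10 + 147.541ms (3/10)
4. 590.164ms @ 6/5 + 147.541ms (3/10)
5. 737.705ms @ 3/2 + 1106.557ms (9/4)
6. 1844.262ms @ 15/4 + 368.852ms (3/4)
7. 2213.115ms @ 9/2 + 737.705ms (3/2)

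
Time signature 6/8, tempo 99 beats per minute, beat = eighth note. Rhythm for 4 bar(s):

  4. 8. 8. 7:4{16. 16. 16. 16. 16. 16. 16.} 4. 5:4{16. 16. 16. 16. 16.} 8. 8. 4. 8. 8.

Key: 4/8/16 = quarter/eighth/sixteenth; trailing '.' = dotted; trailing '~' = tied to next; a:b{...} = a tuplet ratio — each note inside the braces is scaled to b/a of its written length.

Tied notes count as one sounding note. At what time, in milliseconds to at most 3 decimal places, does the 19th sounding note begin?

1. 0.0ms @ 0 + 1818.182ms (3)
2. 1818.182ms @ 3 + 909.091ms (3/2)
3. 2727.273ms @ 9/2 + 909.091ms (3/2)
4. 3636.364ms @ 6 + 259.74ms (3/7)
5. 3896.104ms @ 45/7 + 259.74ms (3/7)
6. 4155.844ms @ 48/7 + 259.74ms (3/7)
7. 4415.584ms @ 51/7 + 259.74ms (3/7)
8. 4675.325ms @ 54/7 + 259.74ms (3/7)
9. 4935.065ms @ 57/7 + 259.74ms (3/7)
10. 5194.805ms @ 60/7 + 259.74ms (3/7)
11. 5454.545ms @ 9 + 1818.182ms (3)
12. 7272.727ms @ 12 + 363.636ms (3/5)
13. 7636.364ms @ 63/5 + 363.636ms (3/5)
14. 8000.0ms @ 66/5 + 363.636ms (3/5)
15. 8363.636ms @ 69/5 + 363.636ms (3/5)
16. 8727.273ms @ 72/5 + 363.636ms (3/5)
17. 9090.909ms @ 15 + 909.091ms (3/2)
18. 10000.0ms @ 33/2 + 909.091ms (3/2)
19. 10909.091ms @ 18 + 1818.182ms (3)
20. 12727.273ms @ 21 + 909.091ms (3/2)
21. 13636.364ms @ 45/2 + 909.091ms (3/2)

note 19 onset = 18b = 10909.091ms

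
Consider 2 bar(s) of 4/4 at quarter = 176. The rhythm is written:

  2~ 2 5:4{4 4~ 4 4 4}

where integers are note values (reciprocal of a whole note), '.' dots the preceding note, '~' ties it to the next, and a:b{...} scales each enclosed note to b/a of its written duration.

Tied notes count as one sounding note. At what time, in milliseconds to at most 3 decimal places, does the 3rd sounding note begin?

1. 0.0ms @ 0 + 1363.636ms (4)
2. 1363.636ms @ 4 + 272.727ms (4/5)
3. 1636.364ms @ 24/5 + 545.455ms (8/5)
4. 2181.818ms @ 32/5 + 272.727ms (4/5)
5. 2454.545ms @ 36/5 + 272.727ms (4/5)

note 3 onset = 24/5b = 1636.364ms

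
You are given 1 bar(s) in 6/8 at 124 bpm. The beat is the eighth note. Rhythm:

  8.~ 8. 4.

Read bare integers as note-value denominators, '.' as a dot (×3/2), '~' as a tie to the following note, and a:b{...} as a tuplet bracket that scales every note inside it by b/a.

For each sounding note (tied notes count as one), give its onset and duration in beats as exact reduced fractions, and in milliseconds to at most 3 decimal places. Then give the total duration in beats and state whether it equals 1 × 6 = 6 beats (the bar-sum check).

1) 0.0ms=0b +1451.613ms=3b
2) 1451.613ms=3b +1451.613ms=3b
Σ=6b of 6 (124bpm 6/8) — PASS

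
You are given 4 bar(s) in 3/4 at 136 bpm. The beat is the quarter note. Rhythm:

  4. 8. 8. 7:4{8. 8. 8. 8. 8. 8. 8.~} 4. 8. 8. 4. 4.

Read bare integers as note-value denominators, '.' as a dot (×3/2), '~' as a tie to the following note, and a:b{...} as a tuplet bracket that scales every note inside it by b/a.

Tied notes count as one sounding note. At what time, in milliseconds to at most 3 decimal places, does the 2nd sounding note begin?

1. 0.0ms @ 0 + 661.765ms (3/2)
2. 661.765ms @ 3/2 + 330.882ms (3/4)
3. 992.647ms @ 9/4 + 330.882ms (3/4)
4. 1323.529ms @ 3 + 189.076ms (3/7)
5. 1512.605ms @ 24/7 + 189.076ms (3/7)
6. 1701.681ms @ 27/7 + 189.076ms (3/7)
7. 1890.756ms @ 30/7 + 189.076ms (3/7)
8. 2079.832ms @ 33/7 + 189.076ms (3/7)
9. 2268.908ms @ 36/7 + 189.076ms (3/7)
10. 2457.983ms @ 39/7 + 850.84ms (27/14)
11. 3308.824ms @ 15/2 + 330.882ms (3/4)
12. 3639.706ms @ 33/4 + 330.882ms (3/4)
13. 3970.588ms @ 9 + 661.765ms (3/2)
14. 4632.353ms @ 21/2 + 661.765ms (3/2)

note 2 onset = 3/2b = 661.765ms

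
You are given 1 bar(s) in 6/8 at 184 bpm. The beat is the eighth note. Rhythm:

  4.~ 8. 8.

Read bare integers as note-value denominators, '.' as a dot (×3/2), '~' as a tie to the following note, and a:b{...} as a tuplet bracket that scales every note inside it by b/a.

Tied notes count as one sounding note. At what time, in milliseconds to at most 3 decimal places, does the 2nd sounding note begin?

1. 0.0ms @ 0 + 1467.391ms (9/2)
2. 1467.391ms @ 9/2 + 489.13ms (3/2)

note 2 onset = 9/2b = 1467.391ms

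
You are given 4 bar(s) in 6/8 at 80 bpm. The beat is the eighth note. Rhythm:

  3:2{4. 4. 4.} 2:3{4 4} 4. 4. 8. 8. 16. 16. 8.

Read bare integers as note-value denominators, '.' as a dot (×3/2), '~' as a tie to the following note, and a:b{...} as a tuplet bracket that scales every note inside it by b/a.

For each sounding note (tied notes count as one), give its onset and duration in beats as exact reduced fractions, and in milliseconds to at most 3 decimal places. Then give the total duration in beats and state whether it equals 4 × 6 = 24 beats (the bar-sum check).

1) 0.0ms=0b +1500.0ms=2b
2) 1500.0ms=2b +1500.0ms=2b
3) 3000.0ms=4b +1500.0ms=2b
4) 4500.0ms=6b +2250.0ms=3b
5) 6750.0ms=9b +2250.0ms=3b
6) 9000.0ms=12b +2250.0ms=3b
7) 11250.0ms=15b +2250.0ms=3b
8) 13500.0ms=18b +1125.0ms=3/2b
9) 14625.0ms=39/2b +1125.0ms=3/2b
10) 15750.0ms=21b +562.5ms=3/4b
11) 16312.5ms=87/4b +562.5ms=3/4b
12) 16875.0ms=45/2b +1125.0ms=3/2b
Σ=24b of 24 (80bpm 6/8) — PASS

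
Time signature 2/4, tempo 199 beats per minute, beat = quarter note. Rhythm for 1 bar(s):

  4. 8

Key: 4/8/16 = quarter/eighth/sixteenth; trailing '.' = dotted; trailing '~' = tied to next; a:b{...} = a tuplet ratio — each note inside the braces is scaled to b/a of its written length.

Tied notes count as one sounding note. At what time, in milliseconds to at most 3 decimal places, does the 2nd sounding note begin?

note 2 onset = 3/2b = 452.261ms

1. 0.0ms @ 0 + 452.261ms (3/2)
2. 452.261ms @ 3/2 + 150.754ms (1/2)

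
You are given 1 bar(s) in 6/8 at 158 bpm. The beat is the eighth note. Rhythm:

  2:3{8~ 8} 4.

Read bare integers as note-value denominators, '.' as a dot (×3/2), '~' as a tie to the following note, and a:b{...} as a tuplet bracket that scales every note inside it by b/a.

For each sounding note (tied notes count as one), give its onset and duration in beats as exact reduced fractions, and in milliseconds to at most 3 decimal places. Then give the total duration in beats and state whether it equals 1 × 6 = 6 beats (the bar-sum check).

1) 0.0ms=0b +1139.241ms=3b
2) 1139.241ms=3b +1139.241ms=3b
Σ=6b of 6 (158bpm 6/8) — PASS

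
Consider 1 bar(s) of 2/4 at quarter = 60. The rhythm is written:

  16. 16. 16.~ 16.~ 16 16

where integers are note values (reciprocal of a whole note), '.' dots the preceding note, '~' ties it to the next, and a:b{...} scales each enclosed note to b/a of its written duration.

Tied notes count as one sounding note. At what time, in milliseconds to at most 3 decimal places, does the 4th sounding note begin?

note 4 onset = 7/4b = 1750.0ms

1. 0.0ms @ 0 + 375.0ms (3/8)
2. 375.0ms @ 3/8 + 375.0ms (3/8)
3. 750.0ms @ 3/4 + 1000.0ms (1)
4. 1750.0ms @ 7/4 + 250.0ms (1/4)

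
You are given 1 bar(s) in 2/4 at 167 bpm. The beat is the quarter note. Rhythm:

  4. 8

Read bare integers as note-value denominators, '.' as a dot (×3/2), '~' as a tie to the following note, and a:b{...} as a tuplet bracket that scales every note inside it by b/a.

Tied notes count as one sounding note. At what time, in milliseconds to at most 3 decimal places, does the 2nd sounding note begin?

note 2 onset = 3/2b = 538.922ms

1. 0.0ms @ 0 + 538.922ms (3/2)
2. 538.922ms @ 3/2 + 179.641ms (1/2)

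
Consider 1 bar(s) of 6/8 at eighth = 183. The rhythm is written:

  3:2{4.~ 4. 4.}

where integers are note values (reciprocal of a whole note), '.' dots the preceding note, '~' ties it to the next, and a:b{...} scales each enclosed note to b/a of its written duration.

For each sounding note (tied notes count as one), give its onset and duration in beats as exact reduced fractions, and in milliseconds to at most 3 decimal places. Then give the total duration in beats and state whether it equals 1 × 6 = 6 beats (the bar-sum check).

1) 0.0ms=0b +1311.475ms=4b
2) 1311.475ms=4b +655.738ms=2b
Σ=6b of 6 (183bpm 6/8) — PASS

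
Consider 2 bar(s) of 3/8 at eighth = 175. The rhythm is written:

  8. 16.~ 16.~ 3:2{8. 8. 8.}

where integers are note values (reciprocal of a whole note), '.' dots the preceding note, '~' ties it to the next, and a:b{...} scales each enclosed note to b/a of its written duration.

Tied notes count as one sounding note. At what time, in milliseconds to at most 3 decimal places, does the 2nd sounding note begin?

note 2 onset = 3/2b = 514.286ms

1. 0.0ms @ 0 + 514.286ms (3/2)
2. 514.286ms @ 3/2 + 857.143ms (5/2)
3. 1371.429ms @ 4 + 342.857ms (1)
4. 1714.286ms @ 5 + 342.857ms (1)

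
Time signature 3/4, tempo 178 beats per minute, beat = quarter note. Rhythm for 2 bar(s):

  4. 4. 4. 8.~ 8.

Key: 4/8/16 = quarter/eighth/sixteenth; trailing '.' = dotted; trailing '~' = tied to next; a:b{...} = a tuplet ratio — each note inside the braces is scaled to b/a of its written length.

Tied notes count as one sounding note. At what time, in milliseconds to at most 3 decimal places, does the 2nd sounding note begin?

1. 0.0ms @ 0 + 505.618ms (3/2)
2. 505.618ms @ 3/2 + 505.618ms (3/2)
3. 1011.236ms @ 3 + 505.618ms (3/2)
4. 1516.854ms @ 9/2 + 505.618ms (3/2)

note 2 onset = 3/2b = 505.618ms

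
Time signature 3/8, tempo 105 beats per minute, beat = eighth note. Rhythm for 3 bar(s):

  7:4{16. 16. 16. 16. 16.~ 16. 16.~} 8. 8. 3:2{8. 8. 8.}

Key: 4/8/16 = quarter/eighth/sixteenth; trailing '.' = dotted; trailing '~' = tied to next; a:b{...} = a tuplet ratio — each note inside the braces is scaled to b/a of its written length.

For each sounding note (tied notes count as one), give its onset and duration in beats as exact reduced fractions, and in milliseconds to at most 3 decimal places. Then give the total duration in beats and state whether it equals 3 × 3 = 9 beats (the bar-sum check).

1) 0.0ms=0b +244.898ms=3/7b
2) 244.898ms=3/7b +244.898ms=3/7b
3) 489.796ms=6/7b +244.898ms=3/7b
4) 734.694ms=9/7b +244.898ms=3/7b
5) 979.592ms=12/7b +489.796ms=6/7b
6) 1469.388ms=18/7b +1102.041ms=27/14b
7) 2571.429ms=9/2b +857.143ms=3/2b
8) 3428.571ms=6b +571.429ms=1b
9) 4000.0ms=7b +571.429ms=1b
10) 4571.429ms=8b +571.429ms=1b
Σ=9b of 9 (105bpm 3/8) — PASS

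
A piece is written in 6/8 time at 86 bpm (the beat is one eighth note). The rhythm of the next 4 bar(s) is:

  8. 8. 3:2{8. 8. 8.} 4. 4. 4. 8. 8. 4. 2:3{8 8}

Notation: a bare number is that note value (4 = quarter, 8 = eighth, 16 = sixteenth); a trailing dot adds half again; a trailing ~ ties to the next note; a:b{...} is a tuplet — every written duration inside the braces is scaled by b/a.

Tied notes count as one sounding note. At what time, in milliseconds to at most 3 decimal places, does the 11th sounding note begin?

note 11 onset = 18b = 12558.14ms

1. 0.0ms @ 0 + 1046.512ms (3/2)
2. 1046.512ms @ 3/2 + 1046.512ms (3/2)
3. 2093.023ms @ 3 + 697.674ms (1)
4. 2790.698ms @ 4 + 697.674ms (1)
5. 3488.372ms @ 5 + 697.674ms (1)
6. 4186.047ms @ 6 + 2093.023ms (3)
7. 6279.07ms @ 9 + 2093.023ms (3)
8. 8372.093ms @ 12 + 2093.023ms (3)
9. 10465.116ms @ 15 + 1046.512ms (3/2)
10. 11511.628ms @ 33/2 + 1046.512ms (3/2)
11. 12558.14ms @ 18 + 2093.023ms (3)
12. 14651.163ms @ 21 + 1046.512ms (3/2)
13. 15697.674ms @ 45/2 + 1046.512ms (3/2)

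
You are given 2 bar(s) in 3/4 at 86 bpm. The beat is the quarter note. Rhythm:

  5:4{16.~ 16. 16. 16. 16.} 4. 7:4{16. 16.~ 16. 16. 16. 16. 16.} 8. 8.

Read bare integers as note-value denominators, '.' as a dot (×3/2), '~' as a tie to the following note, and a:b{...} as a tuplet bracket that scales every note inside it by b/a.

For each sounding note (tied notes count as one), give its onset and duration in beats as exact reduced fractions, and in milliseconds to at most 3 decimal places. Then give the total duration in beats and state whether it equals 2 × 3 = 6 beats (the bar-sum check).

1) 0.0ms=0b +418.605ms=3/5b
2) 418.605ms=3/5b +209.302ms=3/10b
3) 627.907ms=9/10b +209.302ms=3/10b
4) 837.209ms=6/5b +209.302ms=3/10b
5) 1046.512ms=3/2b +1046.512ms=3/2b
6) 2093.023ms=3b +149.502ms=3/14b
7) 2242.525ms=45/14b +299.003ms=3/7b
8) 2541.528ms=51/14b +149.502ms=3/14b
9) 2691.03ms=27/7b +149.502ms=3/14b
10) 2840.532ms=57/14b +149.502ms=3/14b
11) 2990.033ms=30/7b +149.502ms=3/14b
12) 3139.535ms=9/2b +523.256ms=3/4b
13) 3662.791ms=21/4b +523.256ms=3/4b
Σ=6b of 6 (86bpm 3/4) — PASS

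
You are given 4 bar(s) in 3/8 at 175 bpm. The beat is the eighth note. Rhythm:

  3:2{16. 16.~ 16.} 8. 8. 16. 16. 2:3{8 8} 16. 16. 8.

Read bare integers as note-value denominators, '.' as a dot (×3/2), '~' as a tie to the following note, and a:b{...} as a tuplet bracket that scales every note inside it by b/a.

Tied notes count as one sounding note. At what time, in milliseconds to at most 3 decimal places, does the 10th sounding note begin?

note 10 onset = 39/4b = 3342.857ms

1. 0.0ms @ 0 + 171.429ms (1/2)
2. 171.429ms @ 1/2 + 342.857ms (1)
3. 514.286ms @ 3/2 + 514.286ms (3/2)
4. 1028.571ms @ 3 + 514.286ms (3/2)
5. 1542.857ms @ 9/2 + 257.143ms (3/4)
6. 1800.0ms @ 21/4 + 257.143ms (3/4)
7. 2057.143ms @ 6 + 514.286ms (3/2)
8. 2571.429ms @ 15/2 + 514.286ms (3/2)
9. 3085.714ms @ 9 + 257.143ms (3/4)
10. 3342.857ms @ 39/4 + 257.143ms (3/4)
11. 3600.0ms @ 21/2 + 514.286ms (3/2)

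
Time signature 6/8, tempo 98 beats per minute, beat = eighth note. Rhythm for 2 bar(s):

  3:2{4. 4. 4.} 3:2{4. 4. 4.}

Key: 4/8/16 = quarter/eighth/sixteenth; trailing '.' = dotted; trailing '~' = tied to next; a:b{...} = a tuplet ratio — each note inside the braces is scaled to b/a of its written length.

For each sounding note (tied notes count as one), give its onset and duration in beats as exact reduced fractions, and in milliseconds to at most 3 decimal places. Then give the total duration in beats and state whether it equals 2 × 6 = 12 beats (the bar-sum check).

1) 0.0ms=0b +1224.49ms=2b
2) 1224.49ms=2b +1224.49ms=2b
3) 2448.98ms=4b +1224.49ms=2b
4) 3673.469ms=6b +1224.49ms=2b
5) 4897.959ms=8b +1224.49ms=2b
6) 6122.449ms=10b +1224.49ms=2b
Σ=12b of 12 (98bpm 6/8) — PASS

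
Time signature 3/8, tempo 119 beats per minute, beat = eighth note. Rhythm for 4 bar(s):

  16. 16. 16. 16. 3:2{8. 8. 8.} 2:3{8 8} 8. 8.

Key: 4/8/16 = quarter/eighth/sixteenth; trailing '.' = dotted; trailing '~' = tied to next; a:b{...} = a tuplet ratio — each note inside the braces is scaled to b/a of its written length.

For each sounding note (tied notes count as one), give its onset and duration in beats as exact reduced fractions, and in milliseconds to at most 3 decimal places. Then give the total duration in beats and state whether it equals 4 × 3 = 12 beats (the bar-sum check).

1) 0.0ms=0b +378.151ms=3/4b
2) 378.151ms=3/4b +378.151ms=3/4b
3) 756.303ms=3/2b +378.151ms=3/4b
4) 1134.454ms=9/4b +378.151ms=3/4b
5) 1512.605ms=3b +504.202ms=1b
6) 2016.807ms=4b +504.202ms=1b
7) 2521.008ms=5b +504.202ms=1b
8) 3025.21ms=6b +756.303ms=3/2b
9) 3781.513ms=15/2b +756.303ms=3/2b
10) 4537.815ms=9b +756.303ms=3/2b
11) 5294.118ms=21/2b +756.303ms=3/2b
Σ=12b of 12 (119bpm 3/8) — PASS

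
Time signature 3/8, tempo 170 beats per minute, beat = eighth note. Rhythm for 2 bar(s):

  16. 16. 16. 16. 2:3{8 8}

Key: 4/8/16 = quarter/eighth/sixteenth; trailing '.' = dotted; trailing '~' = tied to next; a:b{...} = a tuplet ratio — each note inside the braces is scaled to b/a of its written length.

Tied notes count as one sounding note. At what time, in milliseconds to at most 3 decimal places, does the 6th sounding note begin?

1. 0.0ms @ 0 + 264.706ms (3/4)
2. 264.706ms @ 3/4 + 264.706ms (3/4)
3. 529.412ms @ 3/2 + 264.706ms (3/4)
4. 794.118ms @ 9/4 + 264.706ms (3/4)
5. 1058.824ms @ 3 + 529.412ms (3/2)
6. 1588.235ms @ 9/2 + 529.412ms (3/2)

note 6 onset = 9/2b = 1588.235ms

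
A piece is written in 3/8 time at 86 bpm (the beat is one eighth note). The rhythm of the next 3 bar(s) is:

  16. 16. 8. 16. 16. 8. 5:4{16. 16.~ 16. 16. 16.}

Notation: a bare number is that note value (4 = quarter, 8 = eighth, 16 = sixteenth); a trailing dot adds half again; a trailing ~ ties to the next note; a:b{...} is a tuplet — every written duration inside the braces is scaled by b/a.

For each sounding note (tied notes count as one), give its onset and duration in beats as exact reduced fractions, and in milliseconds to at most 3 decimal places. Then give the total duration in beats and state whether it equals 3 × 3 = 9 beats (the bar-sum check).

1) 0.0ms=0b +523.256ms=3/4b
2) 523.256ms=3/4b +523.256ms=3/4b
3) 1046.512ms=3/2b +1046.512ms=3/2b
4) 2093.023ms=3b +523.256ms=3/4b
5) 2616.279ms=15/4b +523.256ms=3/4b
6) 3139.535ms=9/2b +1046.512ms=3/2b
7) 4186.047ms=6b +418.605ms=3/5b
8) 4604.651ms=33/5b +837.209ms=6/5b
9) 5441.86ms=39/5b +418.605ms=3/5b
10) 5860.465ms=42/5b +418.605ms=3/5b
Σ=9b of 9 (86bpm 3/8) — PASS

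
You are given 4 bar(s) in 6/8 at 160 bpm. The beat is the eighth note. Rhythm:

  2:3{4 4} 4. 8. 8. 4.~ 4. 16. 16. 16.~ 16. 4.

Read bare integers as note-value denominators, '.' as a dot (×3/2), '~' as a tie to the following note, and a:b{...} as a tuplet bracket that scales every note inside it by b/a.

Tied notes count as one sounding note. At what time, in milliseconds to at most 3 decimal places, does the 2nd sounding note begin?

note 2 onset = 3b = 1125.0ms

1. 0.0ms @ 0 + 1125.0ms (3)
2. 1125.0ms @ 3 + 1125.0ms (3)
3. 2250.0ms @ 6 + 1125.0ms (3)
4. 3375.0ms @ 9 + 562.5ms (3/2)
5. 3937.5ms @ 21/2 + 562.5ms (3/2)
6. 4500.0ms @ 12 + 2250.0ms (6)
7. 6750.0ms @ 18 + 281.25ms (3/4)
8. 7031.25ms @ 75/4 + 281.25ms (3/4)
9. 7312.5ms @ 39/2 + 562.5ms (3/2)
10. 7875.0ms @ 21 + 1125.0ms (3)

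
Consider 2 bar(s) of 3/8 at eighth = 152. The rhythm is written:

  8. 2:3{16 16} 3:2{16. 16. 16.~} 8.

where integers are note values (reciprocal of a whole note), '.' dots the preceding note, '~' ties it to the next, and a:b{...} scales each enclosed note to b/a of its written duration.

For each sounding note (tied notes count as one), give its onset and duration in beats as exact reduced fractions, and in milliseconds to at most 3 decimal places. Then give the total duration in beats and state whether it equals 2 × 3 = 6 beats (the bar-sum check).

1) 0.0ms=0b +592.105ms=3/2b
2) 592.105ms=3/2b +296.053ms=3/4b
3) 888.158ms=9/4b +296.053ms=3/4b
4) 1184.211ms=3b +197.368ms=1/2b
5) 1381.579ms=7/2b +197.368ms=1/2b
6) 1578.947ms=4b +789.474ms=2b
Σ=6b of 6 (152bpm 3/8) — PASS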